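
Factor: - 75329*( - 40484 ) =3049619236 = 2^2*29^1 * 349^1*75329^1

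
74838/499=74838/499 = 149.98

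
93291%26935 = 12486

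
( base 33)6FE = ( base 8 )15603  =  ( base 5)211133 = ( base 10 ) 7043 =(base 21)fk8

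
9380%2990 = 410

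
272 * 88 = 23936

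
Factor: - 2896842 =  -  2^1*3^1 * 13^1*  37139^1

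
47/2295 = 47/2295 = 0.02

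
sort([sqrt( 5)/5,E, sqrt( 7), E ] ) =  [ sqrt( 5)/5, sqrt ( 7) , E,  E ] 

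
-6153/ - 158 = 6153/158 = 38.94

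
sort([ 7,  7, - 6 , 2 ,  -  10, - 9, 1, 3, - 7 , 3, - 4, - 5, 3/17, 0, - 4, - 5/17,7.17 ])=[ -10,  -  9 , - 7, - 6, - 5,-4, - 4,-5/17,0,  3/17, 1, 2,  3,3, 7,7,  7.17 ] 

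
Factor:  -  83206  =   - 2^1 *41603^1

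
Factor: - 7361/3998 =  - 2^( - 1)*17^1*433^1*1999^( - 1)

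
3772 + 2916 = 6688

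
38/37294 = 19/18647= 0.00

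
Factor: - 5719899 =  - 3^1*103^1 * 107^1*173^1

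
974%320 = 14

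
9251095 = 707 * 13085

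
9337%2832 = 841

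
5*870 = 4350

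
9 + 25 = 34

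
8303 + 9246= 17549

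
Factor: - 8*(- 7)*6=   336 = 2^4*3^1*7^1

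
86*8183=703738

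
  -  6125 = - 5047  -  1078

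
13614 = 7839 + 5775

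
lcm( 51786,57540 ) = 517860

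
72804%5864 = 2436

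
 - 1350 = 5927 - 7277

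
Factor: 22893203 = 17^1*89^1  *  15131^1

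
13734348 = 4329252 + 9405096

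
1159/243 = 4 + 187/243 = 4.77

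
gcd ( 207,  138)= 69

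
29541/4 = 7385 + 1/4 = 7385.25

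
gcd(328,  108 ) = 4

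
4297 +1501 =5798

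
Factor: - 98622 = - 2^1*3^2*5479^1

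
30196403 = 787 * 38369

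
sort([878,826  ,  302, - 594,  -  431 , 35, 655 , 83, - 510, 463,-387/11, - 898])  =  [ - 898, - 594, - 510,-431, - 387/11,35,83, 302,463,655 , 826,878] 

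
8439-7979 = 460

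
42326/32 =1322 + 11/16=1322.69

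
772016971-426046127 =345970844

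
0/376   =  0 =0.00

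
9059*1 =9059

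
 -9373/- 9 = 9373/9 = 1041.44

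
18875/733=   18875/733 = 25.75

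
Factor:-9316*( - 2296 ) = 2^5 * 7^1*17^1*41^1*137^1 = 21389536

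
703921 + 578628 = 1282549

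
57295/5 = 11459 = 11459.00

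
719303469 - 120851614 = 598451855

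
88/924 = 2/21 = 0.10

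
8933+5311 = 14244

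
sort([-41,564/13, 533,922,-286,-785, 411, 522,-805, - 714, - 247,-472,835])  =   [ - 805,-785, - 714, - 472, -286, - 247,  -  41,564/13,411,522, 533, 835,922 ] 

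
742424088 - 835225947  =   - 92801859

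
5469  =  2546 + 2923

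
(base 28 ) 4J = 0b10000011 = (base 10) 131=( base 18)75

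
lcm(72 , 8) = 72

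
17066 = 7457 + 9609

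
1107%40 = 27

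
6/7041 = 2/2347 = 0.00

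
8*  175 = 1400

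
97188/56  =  3471/2 = 1735.50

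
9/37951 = 9/37951 = 0.00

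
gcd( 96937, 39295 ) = 1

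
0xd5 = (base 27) 7O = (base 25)8D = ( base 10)213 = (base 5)1323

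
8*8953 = 71624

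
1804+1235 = 3039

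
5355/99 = 595/11 = 54.09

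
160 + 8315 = 8475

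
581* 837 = 486297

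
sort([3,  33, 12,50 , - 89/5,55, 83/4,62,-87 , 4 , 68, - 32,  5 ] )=[ - 87 , - 32,  -  89/5, 3  ,  4,5, 12 , 83/4 , 33,  50, 55,62, 68]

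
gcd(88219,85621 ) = 1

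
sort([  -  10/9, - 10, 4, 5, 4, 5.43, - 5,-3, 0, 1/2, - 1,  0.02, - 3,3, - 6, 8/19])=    [ - 10, - 6, -5, - 3, - 3, - 10/9, - 1, 0, 0.02 , 8/19,1/2, 3, 4, 4,5,  5.43]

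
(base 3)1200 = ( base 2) 101101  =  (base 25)1k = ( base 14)33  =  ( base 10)45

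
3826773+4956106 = 8782879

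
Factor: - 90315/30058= - 2^( - 1)*3^4 * 5^1*7^(-1)*19^ ( - 1) * 113^( -1) *223^1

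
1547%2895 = 1547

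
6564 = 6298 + 266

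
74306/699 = 74306/699 = 106.30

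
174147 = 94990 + 79157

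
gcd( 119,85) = 17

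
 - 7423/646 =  - 12 + 329/646 =- 11.49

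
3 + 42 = 45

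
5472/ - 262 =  - 2736/131=- 20.89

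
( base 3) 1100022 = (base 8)1724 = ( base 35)S0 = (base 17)36b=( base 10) 980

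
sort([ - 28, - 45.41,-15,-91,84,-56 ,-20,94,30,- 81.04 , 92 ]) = [ - 91,-81.04, - 56, - 45.41, - 28, - 20,  -  15,30,84,92,94]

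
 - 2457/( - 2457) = 1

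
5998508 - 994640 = 5003868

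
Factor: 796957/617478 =2^(-1 )*3^( - 1 )*7^1*257^1*443^1* 102913^( - 1)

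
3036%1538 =1498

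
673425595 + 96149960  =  769575555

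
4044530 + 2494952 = 6539482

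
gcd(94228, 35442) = 2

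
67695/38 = 1781 + 17/38 = 1781.45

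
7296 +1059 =8355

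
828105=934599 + - 106494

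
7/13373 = 7/13373 = 0.00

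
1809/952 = 1809/952=   1.90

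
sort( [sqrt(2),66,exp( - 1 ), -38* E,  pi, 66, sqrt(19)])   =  [ - 38*E, exp( - 1 ) , sqrt(2), pi, sqrt(19) , 66, 66] 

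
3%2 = 1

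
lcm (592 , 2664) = 5328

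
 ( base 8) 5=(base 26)5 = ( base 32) 5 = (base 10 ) 5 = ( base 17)5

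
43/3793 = 43/3793 =0.01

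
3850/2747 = 1 + 1103/2747=1.40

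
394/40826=197/20413 = 0.01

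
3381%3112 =269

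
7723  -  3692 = 4031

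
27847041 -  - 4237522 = 32084563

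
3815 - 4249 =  - 434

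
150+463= 613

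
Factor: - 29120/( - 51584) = 35/62 = 2^( - 1)*5^1*7^1* 31^ ( - 1 )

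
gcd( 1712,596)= 4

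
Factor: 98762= 2^1*19^1*23^1*113^1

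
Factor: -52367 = -7^1*7481^1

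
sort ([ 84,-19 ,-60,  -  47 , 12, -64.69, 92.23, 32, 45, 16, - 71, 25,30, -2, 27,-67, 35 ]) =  [-71,- 67, - 64.69, - 60, - 47, - 19, - 2,  12, 16, 25,27, 30, 32,35, 45, 84 , 92.23]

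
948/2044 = 237/511=0.46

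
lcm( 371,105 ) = 5565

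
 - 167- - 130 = -37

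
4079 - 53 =4026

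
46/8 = 5+3/4 = 5.75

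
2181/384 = 5 + 87/128  =  5.68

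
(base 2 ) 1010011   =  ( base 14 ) 5D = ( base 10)83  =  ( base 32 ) 2J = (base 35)2D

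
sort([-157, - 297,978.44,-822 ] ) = [ - 822 ,-297, - 157,  978.44]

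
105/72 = 1  +  11/24 = 1.46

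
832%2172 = 832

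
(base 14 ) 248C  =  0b1100011111100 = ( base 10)6396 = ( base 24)b2c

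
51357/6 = 8559+ 1/2 = 8559.50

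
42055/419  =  100 + 155/419 = 100.37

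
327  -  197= 130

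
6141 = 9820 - 3679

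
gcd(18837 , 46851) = 483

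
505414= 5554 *91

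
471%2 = 1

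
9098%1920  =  1418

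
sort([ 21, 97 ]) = [21,97 ]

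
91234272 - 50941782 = 40292490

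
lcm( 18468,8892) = 240084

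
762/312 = 127/52= 2.44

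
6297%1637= 1386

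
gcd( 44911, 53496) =1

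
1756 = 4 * 439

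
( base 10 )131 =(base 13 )a1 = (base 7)245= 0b10000011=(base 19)6h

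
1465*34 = 49810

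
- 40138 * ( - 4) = 160552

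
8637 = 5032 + 3605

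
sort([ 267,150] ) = [ 150, 267]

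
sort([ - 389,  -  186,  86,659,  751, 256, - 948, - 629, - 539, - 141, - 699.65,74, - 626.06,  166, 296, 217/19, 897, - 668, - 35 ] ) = [ - 948, - 699.65, - 668, - 629,-626.06 , - 539, - 389, -186, - 141,-35,217/19  ,  74,86,166,256  ,  296,659,751,897] 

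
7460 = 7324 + 136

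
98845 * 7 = 691915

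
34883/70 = 34883/70 = 498.33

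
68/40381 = 68/40381 = 0.00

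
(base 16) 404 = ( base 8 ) 2004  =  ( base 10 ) 1028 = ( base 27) 1B2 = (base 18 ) 332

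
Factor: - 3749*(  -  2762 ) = 10354738 = 2^1*23^1  *163^1*1381^1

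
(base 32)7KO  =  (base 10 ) 7832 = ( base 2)1111010011000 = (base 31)84K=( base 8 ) 17230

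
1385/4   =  346  +  1/4 =346.25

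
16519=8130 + 8389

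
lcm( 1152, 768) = 2304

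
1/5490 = 1/5490 = 0.00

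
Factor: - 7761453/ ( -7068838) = 2^( - 1 )* 3^1*17^ ( - 1 ) *37^1*1427^1*4243^ ( - 1) = 158397/144262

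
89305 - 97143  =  -7838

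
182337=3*60779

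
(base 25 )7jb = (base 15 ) 1691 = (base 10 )4861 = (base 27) 6i1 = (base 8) 11375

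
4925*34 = 167450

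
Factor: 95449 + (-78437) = 2^2*4253^1 = 17012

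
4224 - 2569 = 1655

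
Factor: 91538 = 2^1*37^1*1237^1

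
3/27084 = 1/9028  =  0.00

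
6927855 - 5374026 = 1553829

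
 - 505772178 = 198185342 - 703957520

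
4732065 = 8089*585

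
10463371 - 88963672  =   - 78500301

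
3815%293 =6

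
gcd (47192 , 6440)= 8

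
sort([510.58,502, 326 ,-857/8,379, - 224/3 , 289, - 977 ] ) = [ - 977, - 857/8, - 224/3,  289,  326 , 379,502,510.58 ] 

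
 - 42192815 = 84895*(- 497)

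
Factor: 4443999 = 3^1*7^1 * 211619^1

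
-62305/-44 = 62305/44 = 1416.02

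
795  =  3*265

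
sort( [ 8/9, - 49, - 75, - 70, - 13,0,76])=[-75,-70, - 49,- 13 , 0,8/9, 76 ] 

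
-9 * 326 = -2934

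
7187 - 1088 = 6099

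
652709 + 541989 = 1194698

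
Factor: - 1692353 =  - 13^1 * 29^1*67^2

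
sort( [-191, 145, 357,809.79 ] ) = [ -191, 145,357, 809.79]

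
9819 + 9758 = 19577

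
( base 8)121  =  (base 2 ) 1010001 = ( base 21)3I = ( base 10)81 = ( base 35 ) 2B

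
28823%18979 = 9844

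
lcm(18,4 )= 36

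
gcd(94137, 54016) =1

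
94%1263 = 94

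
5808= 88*66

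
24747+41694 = 66441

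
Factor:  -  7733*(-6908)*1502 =2^3*11^2*19^1*37^1 * 157^1*751^1 = 80236185128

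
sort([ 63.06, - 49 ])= [ - 49, 63.06 ]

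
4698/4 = 1174 + 1/2 = 1174.50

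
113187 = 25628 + 87559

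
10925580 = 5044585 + 5880995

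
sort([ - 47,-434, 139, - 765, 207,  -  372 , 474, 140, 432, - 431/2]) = [ - 765, - 434, - 372, - 431/2, - 47,139, 140, 207 , 432, 474] 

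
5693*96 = 546528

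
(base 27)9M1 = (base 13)3346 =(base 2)1101111110100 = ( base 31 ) 7dq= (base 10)7156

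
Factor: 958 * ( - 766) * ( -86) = 63109208 = 2^3*43^1*383^1*479^1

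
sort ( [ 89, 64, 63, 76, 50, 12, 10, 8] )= [8, 10, 12,50, 63,64, 76 , 89 ]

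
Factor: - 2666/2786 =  -1333/1393=- 7^(-1 )*31^1*43^1 * 199^( - 1 )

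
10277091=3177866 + 7099225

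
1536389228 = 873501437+662887791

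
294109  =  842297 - 548188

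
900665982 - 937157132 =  - 36491150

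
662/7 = 94 + 4/7 = 94.57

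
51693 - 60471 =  - 8778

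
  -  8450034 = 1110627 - 9560661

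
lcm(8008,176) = 16016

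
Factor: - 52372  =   - 2^2*13093^1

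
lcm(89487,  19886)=178974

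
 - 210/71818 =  - 105/35909 = - 0.00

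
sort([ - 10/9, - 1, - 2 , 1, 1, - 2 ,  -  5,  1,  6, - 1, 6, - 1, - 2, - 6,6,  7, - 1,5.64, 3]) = [ - 6, - 5, - 2 , - 2, - 2,-10/9 , - 1,  -  1,  -  1, - 1, 1, 1,1, 3, 5.64,6, 6,6,7 ]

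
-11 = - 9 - 2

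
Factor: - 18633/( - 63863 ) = 3^1*6211^1  *63863^ ( - 1)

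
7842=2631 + 5211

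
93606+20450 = 114056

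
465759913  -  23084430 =442675483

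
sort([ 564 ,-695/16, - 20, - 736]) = [-736, - 695/16, - 20, 564 ]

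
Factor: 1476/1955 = 2^2*3^2*5^ ( - 1) *17^ ( - 1)*23^( - 1 )*41^1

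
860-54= 806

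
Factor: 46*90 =2^2 * 3^2 *5^1 * 23^1 = 4140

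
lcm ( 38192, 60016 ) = 420112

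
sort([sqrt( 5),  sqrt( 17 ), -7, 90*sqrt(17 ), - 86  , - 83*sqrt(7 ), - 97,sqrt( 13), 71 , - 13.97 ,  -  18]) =[ - 83*sqrt(7 ), - 97, - 86, - 18, - 13.97,- 7, sqrt( 5), sqrt (13),sqrt( 17), 71,90 * sqrt( 17 )] 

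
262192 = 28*9364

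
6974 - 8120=  -  1146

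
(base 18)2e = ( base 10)50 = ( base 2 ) 110010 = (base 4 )302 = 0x32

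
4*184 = 736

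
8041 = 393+7648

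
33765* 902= 30456030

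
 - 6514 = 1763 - 8277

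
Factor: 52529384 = 2^3*233^1*28181^1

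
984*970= 954480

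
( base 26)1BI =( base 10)980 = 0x3d4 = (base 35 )s0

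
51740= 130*398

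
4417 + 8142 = 12559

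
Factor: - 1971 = - 3^3*73^1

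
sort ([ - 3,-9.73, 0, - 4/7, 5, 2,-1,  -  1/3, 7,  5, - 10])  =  [ - 10,  -  9.73,- 3,  -  1,-4/7, - 1/3,0,2,5, 5,7]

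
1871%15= 11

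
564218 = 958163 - 393945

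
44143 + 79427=123570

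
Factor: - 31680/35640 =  - 8/9 = -2^3 *3^(-2 ) 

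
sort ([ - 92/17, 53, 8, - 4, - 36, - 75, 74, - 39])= [ -75 , - 39 , -36,  -  92/17, - 4,8,53, 74 ]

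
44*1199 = 52756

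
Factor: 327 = 3^1*109^1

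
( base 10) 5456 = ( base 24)9b8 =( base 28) 6QO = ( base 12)31A8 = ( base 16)1550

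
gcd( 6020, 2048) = 4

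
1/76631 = 1/76631 = 0.00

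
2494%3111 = 2494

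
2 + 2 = 4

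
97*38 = 3686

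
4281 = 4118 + 163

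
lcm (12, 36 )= 36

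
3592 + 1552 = 5144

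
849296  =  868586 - 19290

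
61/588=61/588 = 0.10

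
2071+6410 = 8481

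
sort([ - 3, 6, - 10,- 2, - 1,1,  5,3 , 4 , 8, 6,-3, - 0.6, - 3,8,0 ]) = [ - 10, - 3, - 3, -3, - 2, - 1, - 0.6,  0 , 1,3, 4, 5 , 6,6,8, 8] 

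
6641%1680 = 1601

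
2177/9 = 2177/9 = 241.89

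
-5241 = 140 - 5381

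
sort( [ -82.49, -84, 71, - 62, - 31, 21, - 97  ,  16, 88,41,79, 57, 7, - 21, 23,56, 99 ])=[ - 97,-84, - 82.49, - 62,-31, - 21, 7,16  ,  21, 23, 41, 56 , 57 , 71,  79,88, 99]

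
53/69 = 53/69= 0.77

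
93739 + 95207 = 188946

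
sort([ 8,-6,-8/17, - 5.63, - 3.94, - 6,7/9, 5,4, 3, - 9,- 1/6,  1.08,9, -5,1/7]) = [ - 9, - 6, - 6,  -  5.63, - 5, - 3.94, - 8/17, - 1/6,  1/7,7/9, 1.08,3, 4,5,8,9] 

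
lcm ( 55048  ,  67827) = 3798312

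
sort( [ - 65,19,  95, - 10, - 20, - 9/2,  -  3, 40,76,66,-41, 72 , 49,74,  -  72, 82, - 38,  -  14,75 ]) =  [ - 72, - 65,-41, - 38,-20, - 14, - 10, - 9/2, - 3 , 19 , 40, 49 , 66, 72, 74,75 , 76,82,95]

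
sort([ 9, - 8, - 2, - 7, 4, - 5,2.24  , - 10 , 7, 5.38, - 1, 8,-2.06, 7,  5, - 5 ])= [-10,-8, - 7, - 5, - 5, - 2.06, - 2, - 1, 2.24,4,5, 5.38,7,7,  8 , 9]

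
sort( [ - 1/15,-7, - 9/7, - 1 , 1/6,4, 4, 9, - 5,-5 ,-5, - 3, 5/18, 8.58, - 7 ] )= [-7, - 7, - 5, -5, - 5 , - 3, - 9/7, - 1, - 1/15,  1/6, 5/18  ,  4, 4,  8.58,  9]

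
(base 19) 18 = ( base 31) r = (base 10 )27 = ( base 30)R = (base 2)11011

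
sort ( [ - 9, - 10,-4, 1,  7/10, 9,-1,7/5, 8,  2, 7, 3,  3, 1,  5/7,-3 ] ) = [-10 , - 9, - 4, - 3,- 1, 7/10,5/7, 1,1, 7/5,2,3, 3,7,  8,9]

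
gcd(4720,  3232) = 16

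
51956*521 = 27069076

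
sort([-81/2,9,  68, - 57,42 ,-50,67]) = [-57 ,  -  50,-81/2,9,42, 67,68 ]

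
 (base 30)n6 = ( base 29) O0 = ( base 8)1270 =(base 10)696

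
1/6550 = 1/6550 = 0.00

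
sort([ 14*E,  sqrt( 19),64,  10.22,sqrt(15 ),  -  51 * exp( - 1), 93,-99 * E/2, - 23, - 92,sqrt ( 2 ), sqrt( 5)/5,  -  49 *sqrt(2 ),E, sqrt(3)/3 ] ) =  [ - 99*E/2,  -  92, - 49*sqrt( 2 ), - 23 , - 51*exp( - 1 ), sqrt(5)/5, sqrt(3)/3 , sqrt(2), E,  sqrt(15 ),sqrt( 19),  10.22, 14*E, 64, 93]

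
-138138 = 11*(-12558) 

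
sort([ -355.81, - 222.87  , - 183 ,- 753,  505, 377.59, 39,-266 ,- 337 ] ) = [ - 753,  -  355.81, - 337,-266 , - 222.87, - 183,39,377.59, 505]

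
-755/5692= - 1 + 4937/5692 = -0.13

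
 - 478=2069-2547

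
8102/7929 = 8102/7929 = 1.02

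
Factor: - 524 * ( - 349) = 2^2*131^1*349^1 = 182876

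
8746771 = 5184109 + 3562662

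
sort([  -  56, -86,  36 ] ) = [ - 86, - 56, 36]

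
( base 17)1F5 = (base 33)gl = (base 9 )670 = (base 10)549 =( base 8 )1045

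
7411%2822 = 1767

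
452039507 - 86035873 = 366003634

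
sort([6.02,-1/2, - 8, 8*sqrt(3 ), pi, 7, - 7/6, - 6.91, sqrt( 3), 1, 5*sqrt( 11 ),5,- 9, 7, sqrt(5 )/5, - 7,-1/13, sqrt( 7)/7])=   [ - 9, - 8, - 7, - 6.91, - 7/6 ,-1/2,  -  1/13 , sqrt( 7)/7  ,  sqrt( 5)/5, 1, sqrt ( 3),pi, 5, 6.02 , 7, 7,8 * sqrt(3 ),  5*sqrt(11 )] 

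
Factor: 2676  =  2^2*3^1*223^1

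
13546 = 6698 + 6848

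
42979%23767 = 19212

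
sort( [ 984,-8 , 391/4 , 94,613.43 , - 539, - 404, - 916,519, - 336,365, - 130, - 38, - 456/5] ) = [ - 916, - 539, - 404, - 336, - 130, - 456/5 , - 38, - 8, 94, 391/4,365,519, 613.43,984] 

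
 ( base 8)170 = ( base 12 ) A0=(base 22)5a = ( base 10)120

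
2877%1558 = 1319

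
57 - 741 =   -  684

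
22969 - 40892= - 17923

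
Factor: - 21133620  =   - 2^2*3^2*5^1*137^1  *857^1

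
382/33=11+ 19/33 = 11.58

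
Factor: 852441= 3^1*67^1*4241^1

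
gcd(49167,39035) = 1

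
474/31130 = 237/15565 = 0.02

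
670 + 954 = 1624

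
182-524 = -342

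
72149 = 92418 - 20269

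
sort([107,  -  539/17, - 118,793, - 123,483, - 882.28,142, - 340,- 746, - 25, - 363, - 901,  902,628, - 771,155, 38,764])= [ - 901, - 882.28,  -  771, - 746, - 363, - 340,  -  123, -118, - 539/17, - 25,38, 107,142, 155,483,628, 764,793,902 ]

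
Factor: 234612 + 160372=394984=2^3*97^1*509^1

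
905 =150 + 755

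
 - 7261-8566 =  - 15827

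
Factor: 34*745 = 2^1*5^1 * 17^1*149^1 = 25330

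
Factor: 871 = 13^1*67^1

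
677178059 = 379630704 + 297547355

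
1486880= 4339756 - 2852876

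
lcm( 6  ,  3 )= 6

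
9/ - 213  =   - 1  +  68/71 = - 0.04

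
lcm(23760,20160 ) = 665280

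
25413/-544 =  - 47 + 155/544 = -  46.72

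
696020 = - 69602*( - 10 ) 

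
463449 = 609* 761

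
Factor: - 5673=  - 3^1 * 31^1*61^1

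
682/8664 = 341/4332=0.08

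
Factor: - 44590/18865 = - 26/11  =  - 2^1*11^( - 1)  *  13^1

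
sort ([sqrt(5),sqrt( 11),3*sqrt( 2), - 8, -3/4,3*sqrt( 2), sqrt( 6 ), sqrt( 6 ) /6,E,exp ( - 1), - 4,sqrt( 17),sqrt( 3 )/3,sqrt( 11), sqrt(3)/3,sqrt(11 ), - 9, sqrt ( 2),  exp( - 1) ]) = [ - 9, - 8, - 4, - 3/4 , exp (-1),exp(-1),sqrt ( 6) /6, sqrt (3)/3,sqrt (3) /3, sqrt ( 2 ),sqrt( 5 ),sqrt( 6), E, sqrt(11 ),sqrt(11 ),sqrt( 11),sqrt( 17),3 * sqrt(2),3*sqrt( 2 ) ] 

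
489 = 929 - 440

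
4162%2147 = 2015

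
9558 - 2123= 7435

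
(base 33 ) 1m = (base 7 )106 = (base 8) 67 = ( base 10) 55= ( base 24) 27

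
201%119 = 82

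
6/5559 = 2/1853 = 0.00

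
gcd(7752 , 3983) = 1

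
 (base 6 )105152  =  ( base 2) 10001011011100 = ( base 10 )8924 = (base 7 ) 35006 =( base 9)13215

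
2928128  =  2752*1064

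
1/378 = 1/378 = 0.00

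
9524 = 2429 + 7095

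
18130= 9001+9129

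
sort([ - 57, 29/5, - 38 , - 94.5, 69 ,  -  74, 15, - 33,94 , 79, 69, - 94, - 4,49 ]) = [ - 94.5, - 94, -74, -57, - 38, - 33,  -  4, 29/5, 15,49, 69,69,  79, 94]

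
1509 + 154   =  1663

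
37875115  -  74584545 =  -36709430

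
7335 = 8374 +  - 1039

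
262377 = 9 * 29153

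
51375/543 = 94+111/181 =94.61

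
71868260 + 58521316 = 130389576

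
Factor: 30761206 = 2^1*7^1*367^1* 5987^1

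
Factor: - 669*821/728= - 2^( - 3)*3^1*7^( - 1)*13^( - 1 )*223^1*821^1 = -549249/728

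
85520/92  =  929 + 13/23=929.57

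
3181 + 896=4077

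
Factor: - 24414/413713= - 2^1*3^1*13^1*313^1 * 413713^(  -  1 ) 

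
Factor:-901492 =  - 2^2*225373^1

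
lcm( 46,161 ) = 322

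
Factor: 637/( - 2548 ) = -1/4 = - 2^(-2)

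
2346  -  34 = 2312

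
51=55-4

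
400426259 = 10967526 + 389458733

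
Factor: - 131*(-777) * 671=68299077= 3^1*7^1 * 11^1*37^1*61^1*131^1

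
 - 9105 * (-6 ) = 54630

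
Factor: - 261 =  - 3^2*29^1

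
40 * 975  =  39000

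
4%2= 0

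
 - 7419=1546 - 8965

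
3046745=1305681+1741064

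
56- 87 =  - 31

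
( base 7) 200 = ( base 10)98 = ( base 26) 3k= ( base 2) 1100010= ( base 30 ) 38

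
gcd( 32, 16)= 16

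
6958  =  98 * 71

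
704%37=1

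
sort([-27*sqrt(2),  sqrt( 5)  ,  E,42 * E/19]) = [ - 27*sqrt( 2), sqrt( 5 ), E, 42*E/19 ]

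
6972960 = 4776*1460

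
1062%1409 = 1062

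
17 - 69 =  - 52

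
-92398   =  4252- 96650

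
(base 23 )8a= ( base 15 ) ce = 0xC2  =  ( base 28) 6Q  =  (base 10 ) 194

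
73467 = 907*81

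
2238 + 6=2244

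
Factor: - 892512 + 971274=78762 = 2^1*3^1*13127^1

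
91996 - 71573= 20423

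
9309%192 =93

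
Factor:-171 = - 3^2*19^1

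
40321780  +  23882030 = 64203810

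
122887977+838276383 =961164360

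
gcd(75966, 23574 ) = 6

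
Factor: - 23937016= - 2^3*113^1*26479^1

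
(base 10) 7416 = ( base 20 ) IAG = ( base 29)8NL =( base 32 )77o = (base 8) 16370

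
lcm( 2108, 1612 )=27404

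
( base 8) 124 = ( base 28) 30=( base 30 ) 2O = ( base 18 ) 4C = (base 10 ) 84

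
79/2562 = 79/2562= 0.03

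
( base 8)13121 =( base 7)22441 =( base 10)5713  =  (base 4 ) 1121101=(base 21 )ck1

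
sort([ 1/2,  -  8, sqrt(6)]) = [ - 8, 1/2, sqrt( 6 ) ]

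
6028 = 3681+2347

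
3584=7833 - 4249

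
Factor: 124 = 2^2* 31^1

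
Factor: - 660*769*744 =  - 2^5* 3^2*5^1*11^1*31^1*769^1 = - 377609760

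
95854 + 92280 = 188134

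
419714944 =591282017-171567073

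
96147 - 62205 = 33942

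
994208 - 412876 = 581332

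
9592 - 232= 9360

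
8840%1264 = 1256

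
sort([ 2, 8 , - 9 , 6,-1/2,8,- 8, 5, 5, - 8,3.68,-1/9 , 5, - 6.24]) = [ - 9, - 8, - 8, - 6.24 , - 1/2 ,-1/9, 2, 3.68,5,5, 5, 6,8, 8]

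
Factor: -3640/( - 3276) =10/9 = 2^1*3^(-2 )* 5^1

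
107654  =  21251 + 86403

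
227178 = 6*37863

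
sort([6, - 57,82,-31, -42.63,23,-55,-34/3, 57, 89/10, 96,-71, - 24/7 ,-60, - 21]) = [-71, - 60,-57, - 55,  -  42.63,-31,-21, - 34/3,-24/7, 6, 89/10,23 , 57,  82, 96]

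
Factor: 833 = 7^2*17^1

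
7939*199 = 1579861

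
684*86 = 58824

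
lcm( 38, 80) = 1520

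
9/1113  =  3/371 = 0.01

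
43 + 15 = 58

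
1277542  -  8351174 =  - 7073632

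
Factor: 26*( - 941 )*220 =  - 2^3*5^1*11^1*13^1 * 941^1=- 5382520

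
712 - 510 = 202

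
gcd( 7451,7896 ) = 1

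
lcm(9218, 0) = 0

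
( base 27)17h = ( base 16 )3a7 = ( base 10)935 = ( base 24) 1EN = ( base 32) T7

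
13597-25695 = -12098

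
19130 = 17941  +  1189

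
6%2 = 0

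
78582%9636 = 1494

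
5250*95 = 498750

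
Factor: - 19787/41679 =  - 47/99  =  - 3^( - 2 )*11^(-1)*47^1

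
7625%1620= 1145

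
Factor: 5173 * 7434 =38456082 = 2^1 * 3^2*7^2*59^1 *739^1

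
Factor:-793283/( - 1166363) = 11^( - 1)*71^1*11173^1*106033^( - 1 )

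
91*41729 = 3797339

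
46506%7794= 7536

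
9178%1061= 690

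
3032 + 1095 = 4127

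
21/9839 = 21/9839 = 0.00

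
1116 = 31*36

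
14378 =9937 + 4441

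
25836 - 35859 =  - 10023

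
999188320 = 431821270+567367050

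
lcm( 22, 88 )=88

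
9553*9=85977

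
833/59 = 833/59 = 14.12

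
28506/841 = 28506/841= 33.90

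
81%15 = 6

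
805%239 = 88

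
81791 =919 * 89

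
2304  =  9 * 256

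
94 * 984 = 92496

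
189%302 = 189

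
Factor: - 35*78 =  - 2730 = - 2^1*3^1*5^1*7^1*13^1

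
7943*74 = 587782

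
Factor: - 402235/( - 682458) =2^(- 1)*3^( - 1)*5^1*7^( - 1)*16249^( - 1)*80447^1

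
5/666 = 5/666 = 0.01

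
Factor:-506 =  - 2^1*11^1 * 23^1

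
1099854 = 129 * 8526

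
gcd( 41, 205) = 41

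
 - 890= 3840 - 4730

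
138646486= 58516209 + 80130277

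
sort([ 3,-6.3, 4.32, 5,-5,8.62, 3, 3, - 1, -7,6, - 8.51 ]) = [ - 8.51, - 7,  -  6.3,-5,  -  1,3,3, 3,4.32,5,6, 8.62] 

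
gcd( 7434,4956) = 2478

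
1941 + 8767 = 10708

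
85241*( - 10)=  - 852410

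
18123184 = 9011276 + 9111908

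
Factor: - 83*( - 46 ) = 2^1*23^1*83^1 = 3818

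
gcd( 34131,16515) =1101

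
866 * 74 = 64084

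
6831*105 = 717255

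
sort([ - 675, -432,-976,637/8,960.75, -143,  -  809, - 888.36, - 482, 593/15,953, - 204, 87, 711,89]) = [ - 976 , - 888.36, - 809, - 675,-482, - 432, - 204, - 143,593/15,637/8,87 , 89,  711,953, 960.75]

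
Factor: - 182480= - 2^4*5^1*2281^1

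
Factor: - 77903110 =- 2^1*5^1*53^1*146987^1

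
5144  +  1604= 6748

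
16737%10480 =6257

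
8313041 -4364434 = 3948607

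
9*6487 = 58383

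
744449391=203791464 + 540657927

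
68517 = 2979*23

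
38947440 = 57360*679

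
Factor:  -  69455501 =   -  69455501^1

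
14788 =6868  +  7920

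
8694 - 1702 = 6992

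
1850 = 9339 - 7489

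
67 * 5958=399186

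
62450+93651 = 156101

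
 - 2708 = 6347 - 9055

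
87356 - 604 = 86752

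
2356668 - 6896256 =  - 4539588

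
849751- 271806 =577945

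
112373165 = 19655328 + 92717837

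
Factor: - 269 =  - 269^1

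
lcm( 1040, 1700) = 88400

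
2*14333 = 28666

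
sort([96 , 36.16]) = [ 36.16, 96] 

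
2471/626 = 3 + 593/626 =3.95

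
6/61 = 6/61 =0.10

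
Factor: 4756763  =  11^1 * 432433^1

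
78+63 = 141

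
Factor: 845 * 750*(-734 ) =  - 2^2 * 3^1*5^4*13^2*367^1 = - 465172500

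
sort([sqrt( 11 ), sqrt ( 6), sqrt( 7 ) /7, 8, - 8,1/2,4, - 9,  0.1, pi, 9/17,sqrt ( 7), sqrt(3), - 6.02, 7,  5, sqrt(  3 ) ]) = [ - 9 , - 8,  -  6.02, 0.1,sqrt( 7 ) /7, 1/2, 9/17, sqrt( 3), sqrt( 3),sqrt( 6 ), sqrt(7 ),pi,sqrt(11), 4, 5, 7, 8]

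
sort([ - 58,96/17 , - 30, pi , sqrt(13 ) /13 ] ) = [  -  58 , - 30,  sqrt (13)/13 , pi, 96/17 ] 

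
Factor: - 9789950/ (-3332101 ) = 2^1 * 5^2*23^1*71^(  -  2)*661^(-1)*8513^1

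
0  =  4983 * 0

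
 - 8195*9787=-80204465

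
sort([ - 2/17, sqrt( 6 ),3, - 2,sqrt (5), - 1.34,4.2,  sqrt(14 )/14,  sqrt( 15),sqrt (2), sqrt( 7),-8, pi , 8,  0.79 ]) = [ - 8, - 2, - 1.34, - 2/17,  sqrt ( 14)/14, 0.79,sqrt( 2 ),  sqrt ( 5 ),sqrt( 6) , sqrt (7), 3,pi,sqrt( 15),  4.2, 8]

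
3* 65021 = 195063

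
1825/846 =2 +133/846 = 2.16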